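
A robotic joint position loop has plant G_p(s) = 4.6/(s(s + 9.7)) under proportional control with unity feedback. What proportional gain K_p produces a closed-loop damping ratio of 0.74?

Closed-loop characteristic equation: s² + 9.7s + K_p·4.6 = 0.
So ω_n = √(4.6K_p) and 2ζω_n = 9.7, giving ζ = 9.7/(2√(4.6K_p)).
Setting ζ = 0.74: √(4.6K_p) = 9.7/(2·0.74) = 6.554, so K_p = 42.96/4.6 = 9.34.

K_p = 9.34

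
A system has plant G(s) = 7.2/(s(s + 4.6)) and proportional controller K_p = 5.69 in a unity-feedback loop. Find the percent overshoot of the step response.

29.8%

From 1 + K_pG(s) = 0: s² + 4.6s + 40.97 = 0 ⇒ ω_n = 6.401, ζ = 0.3593.
%OS = 100·exp(−πζ/√(1−ζ²)) = 100·exp(−π·0.3593/√0.8709) = 29.8%.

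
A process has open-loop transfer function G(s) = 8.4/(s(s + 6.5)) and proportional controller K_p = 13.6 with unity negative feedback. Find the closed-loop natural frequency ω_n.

ω_n = 10.7 rad/s

With unity feedback the closed-loop characteristic equation is s² + 6.5s + 13.6·8.4 = s² + 6.5s + 114.2 = 0.
Matching s² + 2ζω_n s + ω_n²: ω_n = √114.2 = 10.69 rad/s and 2ζω_n = 6.5, so ζ = 6.5/(2·10.69) = 0.304.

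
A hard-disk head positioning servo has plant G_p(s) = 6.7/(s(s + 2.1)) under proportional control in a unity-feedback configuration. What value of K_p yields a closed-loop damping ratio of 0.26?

K_p = 2.43

Closed-loop characteristic equation: s² + 2.1s + K_p·6.7 = 0.
So ω_n = √(6.7K_p) and 2ζω_n = 2.1, giving ζ = 2.1/(2√(6.7K_p)).
Setting ζ = 0.26: √(6.7K_p) = 2.1/(2·0.26) = 4.038, so K_p = 16.31/6.7 = 2.43.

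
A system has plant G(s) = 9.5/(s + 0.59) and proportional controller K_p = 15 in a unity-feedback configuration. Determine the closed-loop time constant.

Closed-loop transfer function: T(s) = K_p·G(s)/(1 + K_p·G(s)) = 142.5/(s + 0.59 + 142.5) = 142.5/(s + 143.1).
Time constant τ = 1/143.1 = 0.00699 s.

τ = 0.00699 s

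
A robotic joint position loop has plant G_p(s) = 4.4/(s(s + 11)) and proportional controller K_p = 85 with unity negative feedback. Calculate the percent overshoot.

From 1 + K_pG_p(s) = 0: s² + 11s + 374 = 0 ⇒ ω_n = 19.34, ζ = 0.2844.
%OS = 100·exp(−πζ/√(1−ζ²)) = 100·exp(−π·0.2844/√0.9191) = 39.4%.

39.4%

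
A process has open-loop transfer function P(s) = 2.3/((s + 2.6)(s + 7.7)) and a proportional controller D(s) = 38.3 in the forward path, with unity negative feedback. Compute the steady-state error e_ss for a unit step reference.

0.185

The loop is type 0. Static position error constant K_pos = D(0)·P(0) = 38.3·0.1149 = 4.4.
Steady-state error to a unit step: e_ss = 1/(1+K_pos) = 1/5.4 = 0.185.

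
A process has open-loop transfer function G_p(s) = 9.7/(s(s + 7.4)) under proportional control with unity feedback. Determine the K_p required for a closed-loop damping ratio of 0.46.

K_p = 6.67

Closed-loop characteristic equation: s² + 7.4s + K_p·9.7 = 0.
So ω_n = √(9.7K_p) and 2ζω_n = 7.4, giving ζ = 7.4/(2√(9.7K_p)).
Setting ζ = 0.46: √(9.7K_p) = 7.4/(2·0.46) = 8.043, so K_p = 64.7/9.7 = 6.67.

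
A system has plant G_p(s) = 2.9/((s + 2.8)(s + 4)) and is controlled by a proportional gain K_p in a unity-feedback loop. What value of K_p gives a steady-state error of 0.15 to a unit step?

For a type-0 loop with proportional control, e_ss = 1/(1 + K_p·G_p(0)).
G_p(0) = 0.2589. Require 1/(1 + K_p·0.2589) = 0.15, so 1 + 0.2589·K_p = 6.667.
K_p = (6.667 − 1)/0.2589 = 21.9.

K_p = 21.9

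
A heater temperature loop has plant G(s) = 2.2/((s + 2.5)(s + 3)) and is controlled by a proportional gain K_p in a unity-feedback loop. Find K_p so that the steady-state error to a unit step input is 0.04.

For a type-0 loop with proportional control, e_ss = 1/(1 + K_p·G(0)).
G(0) = 0.2933. Require 1/(1 + K_p·0.2933) = 0.04, so 1 + 0.2933·K_p = 25.
K_p = (25 − 1)/0.2933 = 81.8.

K_p = 81.8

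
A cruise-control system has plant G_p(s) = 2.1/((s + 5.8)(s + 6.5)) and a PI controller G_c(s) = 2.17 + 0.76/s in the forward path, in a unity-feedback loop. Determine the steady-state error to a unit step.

The open loop G_c(s)G_p(s) has a pole at the origin (type 1), so the static position error constant is infinite and e_ss = 1/(1+∞) = 0.

0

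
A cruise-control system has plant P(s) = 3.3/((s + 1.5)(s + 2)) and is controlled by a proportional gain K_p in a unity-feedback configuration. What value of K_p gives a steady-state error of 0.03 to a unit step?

The loop is type 0, so e_ss(step) = 1/(1 + K_pos) with K_pos = K_p·P(0).
P(0) = 1.1. Require 1/(1 + K_p·1.1) = 0.03, so 1 + 1.1·K_p = 33.33.
K_p = (33.33 − 1)/1.1 = 29.4.

K_p = 29.4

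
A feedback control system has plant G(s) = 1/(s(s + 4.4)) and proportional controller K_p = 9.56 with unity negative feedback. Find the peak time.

Closed-loop characteristic equation: s² + 4.4s + 9.56 = 0, so ω_n = 3.092 rad/s and ζ = 4.4/(2·3.092) = 0.7115.
Damped frequency ω_d = ω_n√(1−ζ²) = 2.173 rad/s, so peak time T_p = π/ω_d = 1.45 s.

T_p = 1.45 s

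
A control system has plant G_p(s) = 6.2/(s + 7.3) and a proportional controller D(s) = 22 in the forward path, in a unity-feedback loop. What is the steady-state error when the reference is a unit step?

The loop is type 0. Static position error constant K_pos = D(0)·G_p(0) = 22·0.8493 = 18.68.
Steady-state error to a unit step: e_ss = 1/(1+K_pos) = 1/19.68 = 0.0508.

0.0508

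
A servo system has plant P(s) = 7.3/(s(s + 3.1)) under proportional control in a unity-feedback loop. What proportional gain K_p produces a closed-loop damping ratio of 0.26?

Closed-loop characteristic equation: s² + 3.1s + K_p·7.3 = 0.
So ω_n = √(7.3K_p) and 2ζω_n = 3.1, giving ζ = 3.1/(2√(7.3K_p)).
Setting ζ = 0.26: √(7.3K_p) = 3.1/(2·0.26) = 5.962, so K_p = 35.54/7.3 = 4.87.

K_p = 4.87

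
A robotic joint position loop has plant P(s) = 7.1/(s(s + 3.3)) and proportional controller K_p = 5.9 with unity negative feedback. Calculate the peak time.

The closed-loop denominator s² + 3.3s + 41.89 gives ω_n = √41.89 = 6.472 and ζ = 3.3/(2ω_n) = 0.2549.
Damped frequency ω_d = ω_n√(1−ζ²) = 6.258 rad/s, so peak time T_p = π/ω_d = 0.502 s.

T_p = 0.502 s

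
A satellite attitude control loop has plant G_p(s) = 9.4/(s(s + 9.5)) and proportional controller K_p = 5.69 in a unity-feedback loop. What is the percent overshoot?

6.83%

The closed-loop denominator s² + 9.5s + 53.49 gives ω_n = √53.49 = 7.313 and ζ = 9.5/(2ω_n) = 0.6495.
%OS = 100·exp(−πζ/√(1−ζ²)) = 100·exp(−π·0.6495/√0.5782) = 6.83%.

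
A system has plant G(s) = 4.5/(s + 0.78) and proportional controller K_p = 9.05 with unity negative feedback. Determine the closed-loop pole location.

s = -41.51

Closed-loop transfer function: T(s) = K_p·G(s)/(1 + K_p·G(s)) = 40.73/(s + 0.78 + 40.73) = 40.73/(s + 41.51).
The closed-loop pole is at s = −41.51.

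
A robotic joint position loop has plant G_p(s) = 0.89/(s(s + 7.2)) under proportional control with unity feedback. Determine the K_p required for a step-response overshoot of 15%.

From %OS = 100·exp(−πζ/√(1−ζ²)) = 15%, ζ = −ln(0.15)/√(π²+ln²(0.15)) = 0.5169.
Characteristic equation s² + 7.2s + 0.89K_p = 0 gives ζ = 7.2/(2√(0.89K_p)).
Setting ζ = 0.5169: √(0.89K_p) = 7.2/(2·0.5169) = 6.964, so K_p = 48.5/0.89 = 54.5.

K_p = 54.5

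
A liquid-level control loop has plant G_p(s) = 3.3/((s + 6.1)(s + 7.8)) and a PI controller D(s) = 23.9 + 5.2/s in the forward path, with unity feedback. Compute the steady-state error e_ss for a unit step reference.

0

The open loop D(s)G_p(s) has a pole at the origin (type 1), so the static position error constant is infinite and e_ss = 1/(1+∞) = 0.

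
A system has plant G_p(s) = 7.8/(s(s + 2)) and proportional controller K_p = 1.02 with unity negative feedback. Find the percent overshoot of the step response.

30.4%

Closed-loop characteristic equation: s² + 2s + 7.956 = 0, so ω_n = 2.821 rad/s and ζ = 2/(2·2.821) = 0.3545.
%OS = 100·exp(−πζ/√(1−ζ²)) = 100·exp(−π·0.3545/√0.8743) = 30.4%.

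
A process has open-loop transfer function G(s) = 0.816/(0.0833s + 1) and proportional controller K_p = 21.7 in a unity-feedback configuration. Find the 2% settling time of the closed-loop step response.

Closed loop: T(s) = K_p·G/(1+K_p·G) = 17.71/(0.0833s + 1 + 17.71), with pole at s = −(1 + 17.71)/0.0833 = −224.6.
τ = 1/224.6 = 0.004453 s, so 2% settling time ≈ 4τ = 0.0178 s.

T_s ≈ 0.0178 s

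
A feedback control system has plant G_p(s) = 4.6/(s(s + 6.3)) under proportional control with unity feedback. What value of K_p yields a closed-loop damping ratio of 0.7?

K_p = 4.4

Closed-loop characteristic equation: s² + 6.3s + K_p·4.6 = 0.
So ω_n = √(4.6K_p) and 2ζω_n = 6.3, giving ζ = 6.3/(2√(4.6K_p)).
Setting ζ = 0.7: √(4.6K_p) = 6.3/(2·0.7) = 4.5, so K_p = 20.25/4.6 = 4.4.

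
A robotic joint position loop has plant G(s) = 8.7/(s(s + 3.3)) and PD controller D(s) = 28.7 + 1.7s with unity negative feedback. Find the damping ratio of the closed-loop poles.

Forward path: (28.7 + 1.7s)·8.7/(s(s+3.3)). The closed-loop characteristic equation is s² + (3.3 + 8.7·1.7)s + 8.7·28.7 = 0.
That is s² + 18.09s + 249.7 = 0, so ω_n = 15.8 rad/s and ζ = 18.09/(2·15.8) = 0.5724.

ζ = 0.572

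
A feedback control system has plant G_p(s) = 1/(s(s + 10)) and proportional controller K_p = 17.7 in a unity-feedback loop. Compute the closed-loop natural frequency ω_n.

With unity feedback the closed-loop characteristic equation is s² + 10s + 17.7·1 = s² + 10s + 17.7 = 0.
Matching s² + 2ζω_n s + ω_n²: ω_n = √17.7 = 4.207 rad/s and 2ζω_n = 10, so ζ = 10/(2·4.207) = 1.19.

ω_n = 4.21 rad/s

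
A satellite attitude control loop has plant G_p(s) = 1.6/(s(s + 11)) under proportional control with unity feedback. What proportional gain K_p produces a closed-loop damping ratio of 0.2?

Closed-loop characteristic equation: s² + 11s + K_p·1.6 = 0.
So ω_n = √(1.6K_p) and 2ζω_n = 11, giving ζ = 11/(2√(1.6K_p)).
Setting ζ = 0.2: √(1.6K_p) = 11/(2·0.2) = 27.5, so K_p = 756.2/1.6 = 473.

K_p = 473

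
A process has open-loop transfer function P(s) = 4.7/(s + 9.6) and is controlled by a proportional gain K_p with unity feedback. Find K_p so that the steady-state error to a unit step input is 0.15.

K_p = 11.6

For a type-0 loop with proportional control, e_ss = 1/(1 + K_p·P(0)).
P(0) = 0.4896. Require 1/(1 + K_p·0.4896) = 0.15, so 1 + 0.4896·K_p = 6.667.
K_p = (6.667 − 1)/0.4896 = 11.6.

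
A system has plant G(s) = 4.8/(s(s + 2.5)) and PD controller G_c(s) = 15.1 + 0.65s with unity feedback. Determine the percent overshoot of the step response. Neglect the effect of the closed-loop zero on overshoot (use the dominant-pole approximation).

Forward path: (15.1 + 0.65s)·4.8/(s(s+2.5)). The closed-loop characteristic equation is s² + (2.5 + 4.8·0.65)s + 4.8·15.1 = 0.
That is s² + 5.62s + 72.48 = 0, so ω_n = 8.514 rad/s and ζ = 5.62/(2·8.514) = 0.3301.
%OS = 100·exp(−πζ/√(1−ζ²)) = 33.3%.

33.3%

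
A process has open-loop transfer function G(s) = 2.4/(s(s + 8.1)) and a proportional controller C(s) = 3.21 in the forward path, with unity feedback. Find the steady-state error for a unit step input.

The open loop C(s)G(s) has a pole at the origin (type 1), so the static position error constant is infinite and e_ss = 1/(1+∞) = 0.

0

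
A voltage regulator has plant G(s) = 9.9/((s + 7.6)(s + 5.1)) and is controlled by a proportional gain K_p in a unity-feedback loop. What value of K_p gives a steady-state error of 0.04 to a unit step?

K_p = 94

Steady-state error for a unit step on this type-0 loop is 1/(1 + K_p·G(0)).
G(0) = 0.2554. Require 1/(1 + K_p·0.2554) = 0.04, so 1 + 0.2554·K_p = 25.
K_p = (25 − 1)/0.2554 = 94.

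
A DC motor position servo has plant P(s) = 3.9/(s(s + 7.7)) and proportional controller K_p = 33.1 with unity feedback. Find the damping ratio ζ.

With unity feedback the closed-loop characteristic equation is s² + 7.7s + 33.1·3.9 = s² + 7.7s + 129.1 = 0.
Matching s² + 2ζω_n s + ω_n²: ω_n = √129.1 = 11.36 rad/s and 2ζω_n = 7.7, so ζ = 7.7/(2·11.36) = 0.339.

ζ = 0.339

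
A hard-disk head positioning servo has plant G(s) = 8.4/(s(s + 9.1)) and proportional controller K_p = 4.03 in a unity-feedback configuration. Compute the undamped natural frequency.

ω_n = 5.82 rad/s

The closed-loop denominator is s(s+9.1) + 4.03·8.4 = s² + 9.1s + 33.85.
Matching s² + 2ζω_n s + ω_n²: ω_n = √33.85 = 5.818 rad/s and 2ζω_n = 9.1, so ζ = 9.1/(2·5.818) = 0.782.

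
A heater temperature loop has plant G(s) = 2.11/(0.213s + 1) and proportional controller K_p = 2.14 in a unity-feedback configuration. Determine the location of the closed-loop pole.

s = -25.89

Closed loop: T(s) = K_p·G/(1+K_p·G) = 4.515/(0.213s + 1 + 4.515), with pole at s = −(1 + 4.515)/0.213 = −25.89.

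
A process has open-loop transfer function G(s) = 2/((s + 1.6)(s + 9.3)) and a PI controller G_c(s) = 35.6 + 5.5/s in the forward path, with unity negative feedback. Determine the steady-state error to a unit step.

0

The open loop G_c(s)G(s) has a pole at the origin (type 1), so the static position error constant is infinite and e_ss = 1/(1+∞) = 0.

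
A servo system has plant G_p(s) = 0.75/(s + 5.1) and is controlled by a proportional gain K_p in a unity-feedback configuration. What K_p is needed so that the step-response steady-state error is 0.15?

K_p = 38.5

For a type-0 loop with proportional control, e_ss = 1/(1 + K_p·G_p(0)).
G_p(0) = 0.1471. Require 1/(1 + K_p·0.1471) = 0.15, so 1 + 0.1471·K_p = 6.667.
K_p = (6.667 − 1)/0.1471 = 38.5.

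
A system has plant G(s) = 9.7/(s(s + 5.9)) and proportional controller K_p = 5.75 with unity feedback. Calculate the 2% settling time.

T_s ≈ 1.36 s

The closed-loop denominator s² + 5.9s + 55.77 gives ω_n = √55.77 = 7.468 and ζ = 5.9/(2ω_n) = 0.395.
2% settling time T_s ≈ 4/(ζω_n) = 4/2.95 = 1.36 s.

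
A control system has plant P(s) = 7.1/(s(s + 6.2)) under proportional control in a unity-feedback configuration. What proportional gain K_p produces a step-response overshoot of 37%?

K_p = 14.9

From %OS = 100·exp(−πζ/√(1−ζ²)) = 37%, ζ = −ln(0.37)/√(π²+ln²(0.37)) = 0.3017.
Characteristic equation s² + 6.2s + 7.1K_p = 0 gives ζ = 6.2/(2√(7.1K_p)).
Setting ζ = 0.3017: √(7.1K_p) = 6.2/(2·0.3017) = 10.27, so K_p = 105.6/7.1 = 14.9.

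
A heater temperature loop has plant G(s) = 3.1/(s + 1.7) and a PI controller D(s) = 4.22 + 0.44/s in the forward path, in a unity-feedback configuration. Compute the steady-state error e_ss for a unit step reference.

0

The open loop D(s)G(s) has a pole at the origin (type 1), so the static position error constant is infinite and e_ss = 1/(1+∞) = 0.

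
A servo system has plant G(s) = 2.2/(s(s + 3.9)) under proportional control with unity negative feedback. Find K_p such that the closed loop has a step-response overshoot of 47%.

K_p = 31.7

From %OS = 100·exp(−πζ/√(1−ζ²)) = 47%, ζ = −ln(0.47)/√(π²+ln²(0.47)) = 0.2337.
Characteristic equation s² + 3.9s + 2.2K_p = 0 gives ζ = 3.9/(2√(2.2K_p)).
Setting ζ = 0.2337: √(2.2K_p) = 3.9/(2·0.2337) = 8.345, so K_p = 69.64/2.2 = 31.7.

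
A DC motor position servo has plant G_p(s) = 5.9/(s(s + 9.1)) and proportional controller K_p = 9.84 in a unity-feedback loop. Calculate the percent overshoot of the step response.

9.64%

Closed-loop characteristic equation: s² + 9.1s + 58.06 = 0, so ω_n = 7.619 rad/s and ζ = 9.1/(2·7.619) = 0.5972.
%OS = 100·exp(−πζ/√(1−ζ²)) = 100·exp(−π·0.5972/√0.6434) = 9.64%.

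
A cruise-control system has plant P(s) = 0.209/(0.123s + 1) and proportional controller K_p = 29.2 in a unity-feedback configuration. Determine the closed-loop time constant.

Closed loop: T(s) = K_p·P/(1+K_p·P) = 6.103/(0.123s + 1 + 6.103), with pole at s = −(1 + 6.103)/0.123 = −57.75.
Closed-loop time constant τ = 1/57.75 = 0.0173 s.

τ = 0.0173 s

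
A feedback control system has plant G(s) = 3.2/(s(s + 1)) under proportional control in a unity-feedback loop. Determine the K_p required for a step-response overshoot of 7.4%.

From %OS = 100·exp(−πζ/√(1−ζ²)) = 7.4%, ζ = −ln(0.074)/√(π²+ln²(0.074)) = 0.6381.
Characteristic equation s² + 1s + 3.2K_p = 0 gives ζ = 1/(2√(3.2K_p)).
Setting ζ = 0.6381: √(3.2K_p) = 1/(2·0.6381) = 0.7836, so K_p = 0.614/3.2 = 0.192.

K_p = 0.192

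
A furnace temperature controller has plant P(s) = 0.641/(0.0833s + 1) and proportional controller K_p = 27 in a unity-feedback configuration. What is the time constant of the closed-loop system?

τ = 0.00455 s

Closed loop: T(s) = K_p·P/(1+K_p·P) = 17.31/(0.0833s + 1 + 17.31), with pole at s = −(1 + 17.31)/0.0833 = −219.8.
Closed-loop time constant τ = 1/219.8 = 0.00455 s.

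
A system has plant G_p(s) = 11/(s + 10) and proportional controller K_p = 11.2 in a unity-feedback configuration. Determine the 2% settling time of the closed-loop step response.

T_s ≈ 0.03 s

Closed-loop transfer function: T(s) = K_p·G_p(s)/(1 + K_p·G_p(s)) = 123.2/(s + 10 + 123.2) = 123.2/(s + 133.2).
Time constant τ = 1/133.2 = 0.007508 s, so the 2% settling time is about 4τ = 0.03 s.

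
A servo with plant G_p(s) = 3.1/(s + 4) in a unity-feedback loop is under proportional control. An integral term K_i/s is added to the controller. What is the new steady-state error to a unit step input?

The integrator makes K_pos = lim_{s→0} C(s)G(s) infinite, so e_ss = 1/(1+K_pos) = 0.

0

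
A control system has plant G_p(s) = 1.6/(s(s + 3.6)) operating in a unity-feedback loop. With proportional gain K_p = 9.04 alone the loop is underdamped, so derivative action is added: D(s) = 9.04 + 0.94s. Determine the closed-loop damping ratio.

ζ = 0.671

Forward path: (9.04 + 0.94s)·1.6/(s(s+3.6)). The closed-loop characteristic equation is s² + (3.6 + 1.6·0.94)s + 1.6·9.04 = 0.
That is s² + 5.104s + 14.46 = 0, so ω_n = 3.803 rad/s and ζ = 5.104/(2·3.803) = 0.671.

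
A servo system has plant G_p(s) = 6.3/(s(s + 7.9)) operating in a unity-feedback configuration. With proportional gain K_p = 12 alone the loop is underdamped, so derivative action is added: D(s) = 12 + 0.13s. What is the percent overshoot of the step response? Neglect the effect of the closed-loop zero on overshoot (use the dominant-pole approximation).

16.2%

Forward path: (12 + 0.13s)·6.3/(s(s+7.9)). The closed-loop characteristic equation is s² + (7.9 + 6.3·0.13)s + 6.3·12 = 0.
That is s² + 8.719s + 75.6 = 0, so ω_n = 8.695 rad/s and ζ = 8.719/(2·8.695) = 0.5014.
%OS = 100·exp(−πζ/√(1−ζ²)) = 16.2%.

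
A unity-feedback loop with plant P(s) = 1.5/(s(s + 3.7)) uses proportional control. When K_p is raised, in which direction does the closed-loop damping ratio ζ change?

decrease

ζ = 3.7/(2√(1.5K_p)); increasing K_p raises the denominator, so ζ falls.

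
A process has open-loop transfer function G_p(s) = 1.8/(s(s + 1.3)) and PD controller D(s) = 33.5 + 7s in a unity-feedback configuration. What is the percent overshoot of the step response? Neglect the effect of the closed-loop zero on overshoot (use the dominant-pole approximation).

Forward path: (33.5 + 7s)·1.8/(s(s+1.3)). The closed-loop characteristic equation is s² + (1.3 + 1.8·7)s + 1.8·33.5 = 0.
That is s² + 13.9s + 60.3 = 0, so ω_n = 7.765 rad/s and ζ = 13.9/(2·7.765) = 0.895.
%OS = 100·exp(−πζ/√(1−ζ²)) = 0.183%.

0.183%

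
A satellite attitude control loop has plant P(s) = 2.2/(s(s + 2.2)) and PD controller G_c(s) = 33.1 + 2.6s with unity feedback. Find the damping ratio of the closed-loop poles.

ζ = 0.464

Forward path: (33.1 + 2.6s)·2.2/(s(s+2.2)). The closed-loop characteristic equation is s² + (2.2 + 2.2·2.6)s + 2.2·33.1 = 0.
That is s² + 7.92s + 72.82 = 0, so ω_n = 8.533 rad/s and ζ = 7.92/(2·8.533) = 0.4641.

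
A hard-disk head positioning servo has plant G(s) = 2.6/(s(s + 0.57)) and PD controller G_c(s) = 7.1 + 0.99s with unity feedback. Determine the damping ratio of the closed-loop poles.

ζ = 0.366

Forward path: (7.1 + 0.99s)·2.6/(s(s+0.57)). The closed-loop characteristic equation is s² + (0.57 + 2.6·0.99)s + 2.6·7.1 = 0.
That is s² + 3.144s + 18.46 = 0, so ω_n = 4.297 rad/s and ζ = 3.144/(2·4.297) = 0.3659.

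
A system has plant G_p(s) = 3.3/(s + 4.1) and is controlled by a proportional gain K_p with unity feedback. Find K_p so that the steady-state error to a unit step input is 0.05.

Steady-state error for a unit step on this type-0 loop is 1/(1 + K_p·G_p(0)).
G_p(0) = 0.8049. Require 1/(1 + K_p·0.8049) = 0.05, so 1 + 0.8049·K_p = 20.
K_p = (20 − 1)/0.8049 = 23.6.

K_p = 23.6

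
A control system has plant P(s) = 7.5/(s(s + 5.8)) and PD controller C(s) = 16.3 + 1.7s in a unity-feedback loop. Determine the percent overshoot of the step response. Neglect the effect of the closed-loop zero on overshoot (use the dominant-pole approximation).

Forward path: (16.3 + 1.7s)·7.5/(s(s+5.8)). The closed-loop characteristic equation is s² + (5.8 + 7.5·1.7)s + 7.5·16.3 = 0.
That is s² + 18.55s + 122.2 = 0, so ω_n = 11.06 rad/s and ζ = 18.55/(2·11.06) = 0.8389.
%OS = 100·exp(−πζ/√(1−ζ²)) = 0.79%.

0.79%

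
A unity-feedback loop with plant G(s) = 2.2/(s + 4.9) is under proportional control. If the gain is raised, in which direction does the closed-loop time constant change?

Closed-loop pole is at s = −(4.9+K_p·2.2); larger K_p moves it further left, so τ = 1/(4.9+K_p·2.2) decreases.

decrease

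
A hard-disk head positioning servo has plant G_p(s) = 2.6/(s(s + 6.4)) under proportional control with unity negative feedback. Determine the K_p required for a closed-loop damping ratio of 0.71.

Closed-loop characteristic equation: s² + 6.4s + K_p·2.6 = 0.
So ω_n = √(2.6K_p) and 2ζω_n = 6.4, giving ζ = 6.4/(2√(2.6K_p)).
Setting ζ = 0.71: √(2.6K_p) = 6.4/(2·0.71) = 4.507, so K_p = 20.31/2.6 = 7.81.

K_p = 7.81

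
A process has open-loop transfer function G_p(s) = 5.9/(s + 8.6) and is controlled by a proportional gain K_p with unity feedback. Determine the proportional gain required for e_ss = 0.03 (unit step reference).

K_p = 47.1

The loop is type 0, so e_ss(step) = 1/(1 + K_pos) with K_pos = K_p·G_p(0).
G_p(0) = 0.686. Require 1/(1 + K_p·0.686) = 0.03, so 1 + 0.686·K_p = 33.33.
K_p = (33.33 − 1)/0.686 = 47.1.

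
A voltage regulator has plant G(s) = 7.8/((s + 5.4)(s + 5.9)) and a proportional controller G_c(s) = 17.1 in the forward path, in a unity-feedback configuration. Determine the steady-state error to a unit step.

The loop is type 0. Static position error constant K_pos = G_c(0)·G(0) = 17.1·0.2448 = 4.186.
Steady-state error to a unit step: e_ss = 1/(1+K_pos) = 1/5.186 = 0.193.

0.193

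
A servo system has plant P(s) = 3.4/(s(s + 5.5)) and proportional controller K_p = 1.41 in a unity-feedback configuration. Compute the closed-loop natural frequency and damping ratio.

The closed-loop denominator is s(s+5.5) + 1.41·3.4 = s² + 5.5s + 4.794.
So ω_n² = 4.794 ⇒ ω_n = 2.19 rad/s, and ζ = 5.5/(2ω_n) = 1.26.

ω_n = 2.19 rad/s, ζ = 1.26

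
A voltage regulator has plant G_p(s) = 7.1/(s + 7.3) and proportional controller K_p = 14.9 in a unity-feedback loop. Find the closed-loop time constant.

τ = 0.00884 s

Closed-loop transfer function: T(s) = K_p·G_p(s)/(1 + K_p·G_p(s)) = 105.8/(s + 7.3 + 105.8) = 105.8/(s + 113.1).
Time constant τ = 1/113.1 = 0.00884 s.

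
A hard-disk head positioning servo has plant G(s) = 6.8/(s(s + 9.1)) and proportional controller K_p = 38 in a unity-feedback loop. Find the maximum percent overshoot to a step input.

39.6%

From 1 + K_pG(s) = 0: s² + 9.1s + 258.4 = 0 ⇒ ω_n = 16.07, ζ = 0.2831.
%OS = 100·exp(−πζ/√(1−ζ²)) = 100·exp(−π·0.2831/√0.9199) = 39.6%.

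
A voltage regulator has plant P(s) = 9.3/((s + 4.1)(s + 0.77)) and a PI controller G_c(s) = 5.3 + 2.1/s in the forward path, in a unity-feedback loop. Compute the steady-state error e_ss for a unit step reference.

0

The open loop G_c(s)P(s) has a pole at the origin (type 1), so the static position error constant is infinite and e_ss = 1/(1+∞) = 0.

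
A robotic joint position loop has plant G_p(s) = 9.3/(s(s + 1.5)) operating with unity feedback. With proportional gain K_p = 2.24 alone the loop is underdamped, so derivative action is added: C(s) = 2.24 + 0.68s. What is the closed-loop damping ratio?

Forward path: (2.24 + 0.68s)·9.3/(s(s+1.5)). The closed-loop characteristic equation is s² + (1.5 + 9.3·0.68)s + 9.3·2.24 = 0.
That is s² + 7.824s + 20.83 = 0, so ω_n = 4.564 rad/s and ζ = 7.824/(2·4.564) = 0.8571.

ζ = 0.857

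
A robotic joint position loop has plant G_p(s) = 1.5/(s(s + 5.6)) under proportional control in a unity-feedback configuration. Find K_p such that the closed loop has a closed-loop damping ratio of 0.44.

K_p = 27

Closed-loop characteristic equation: s² + 5.6s + K_p·1.5 = 0.
So ω_n = √(1.5K_p) and 2ζω_n = 5.6, giving ζ = 5.6/(2√(1.5K_p)).
Setting ζ = 0.44: √(1.5K_p) = 5.6/(2·0.44) = 6.364, so K_p = 40.5/1.5 = 27.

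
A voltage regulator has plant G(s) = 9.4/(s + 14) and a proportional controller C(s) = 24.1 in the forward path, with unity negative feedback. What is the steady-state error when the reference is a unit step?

The loop is type 0. Static position error constant K_pos = C(0)·G(0) = 24.1·0.6714 = 16.18.
Steady-state error to a unit step: e_ss = 1/(1+K_pos) = 1/17.18 = 0.0582.

0.0582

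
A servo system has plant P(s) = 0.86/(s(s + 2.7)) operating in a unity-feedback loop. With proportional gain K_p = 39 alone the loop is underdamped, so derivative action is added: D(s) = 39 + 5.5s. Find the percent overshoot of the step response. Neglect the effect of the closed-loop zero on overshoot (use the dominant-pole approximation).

Forward path: (39 + 5.5s)·0.86/(s(s+2.7)). The closed-loop characteristic equation is s² + (2.7 + 0.86·5.5)s + 0.86·39 = 0.
That is s² + 7.43s + 33.54 = 0, so ω_n = 5.791 rad/s and ζ = 7.43/(2·5.791) = 0.6415.
%OS = 100·exp(−πζ/√(1−ζ²)) = 7.23%.

7.23%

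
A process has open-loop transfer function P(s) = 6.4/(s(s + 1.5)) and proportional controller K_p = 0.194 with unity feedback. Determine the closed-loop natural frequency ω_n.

ω_n = 1.11 rad/s

The closed-loop denominator is s(s+1.5) + 0.194·6.4 = s² + 1.5s + 1.242.
Matching s² + 2ζω_n s + ω_n²: ω_n = √1.242 = 1.114 rad/s and 2ζω_n = 1.5, so ζ = 1.5/(2·1.114) = 0.673.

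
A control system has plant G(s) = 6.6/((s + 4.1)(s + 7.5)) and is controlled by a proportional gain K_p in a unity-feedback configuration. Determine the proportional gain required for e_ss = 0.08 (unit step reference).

For a type-0 loop with proportional control, e_ss = 1/(1 + K_p·G(0)).
G(0) = 0.2146. Require 1/(1 + K_p·0.2146) = 0.08, so 1 + 0.2146·K_p = 12.5.
K_p = (12.5 − 1)/0.2146 = 53.6.

K_p = 53.6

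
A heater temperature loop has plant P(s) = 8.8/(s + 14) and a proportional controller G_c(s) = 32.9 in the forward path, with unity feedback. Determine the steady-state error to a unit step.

The loop is type 0. Static position error constant K_pos = G_c(0)·P(0) = 32.9·0.6286 = 20.68.
Steady-state error to a unit step: e_ss = 1/(1+K_pos) = 1/21.68 = 0.0461.

0.0461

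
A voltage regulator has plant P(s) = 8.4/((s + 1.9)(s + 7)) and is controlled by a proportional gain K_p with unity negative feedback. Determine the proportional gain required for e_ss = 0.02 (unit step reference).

K_p = 77.6

Steady-state error for a unit step on this type-0 loop is 1/(1 + K_p·P(0)).
P(0) = 0.6316. Require 1/(1 + K_p·0.6316) = 0.02, so 1 + 0.6316·K_p = 50.
K_p = (50 − 1)/0.6316 = 77.6.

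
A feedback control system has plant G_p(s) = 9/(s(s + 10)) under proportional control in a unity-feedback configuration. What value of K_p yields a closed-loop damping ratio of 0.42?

K_p = 15.7

Closed-loop characteristic equation: s² + 10s + K_p·9 = 0.
So ω_n = √(9K_p) and 2ζω_n = 10, giving ζ = 10/(2√(9K_p)).
Setting ζ = 0.42: √(9K_p) = 10/(2·0.42) = 11.9, so K_p = 141.7/9 = 15.7.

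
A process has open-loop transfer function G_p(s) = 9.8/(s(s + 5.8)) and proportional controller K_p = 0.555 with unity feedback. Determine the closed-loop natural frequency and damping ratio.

The closed-loop denominator is s(s+5.8) + 0.555·9.8 = s² + 5.8s + 5.439.
So ω_n² = 5.439 ⇒ ω_n = 2.332 rad/s, and ζ = 5.8/(2ω_n) = 1.24.

ω_n = 2.33 rad/s, ζ = 1.24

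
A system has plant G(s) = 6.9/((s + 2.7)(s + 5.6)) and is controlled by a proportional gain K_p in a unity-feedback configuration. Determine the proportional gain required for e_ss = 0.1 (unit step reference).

The loop is type 0, so e_ss(step) = 1/(1 + K_pos) with K_pos = K_p·G(0).
G(0) = 0.4563. Require 1/(1 + K_p·0.4563) = 0.1, so 1 + 0.4563·K_p = 10.
K_p = (10 − 1)/0.4563 = 19.7.

K_p = 19.7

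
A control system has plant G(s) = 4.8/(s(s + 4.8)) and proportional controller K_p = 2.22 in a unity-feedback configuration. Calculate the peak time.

T_p = 1.42 s

The closed-loop denominator s² + 4.8s + 10.66 gives ω_n = √10.66 = 3.264 and ζ = 4.8/(2ω_n) = 0.7352.
Damped frequency ω_d = ω_n√(1−ζ²) = 2.213 rad/s, so peak time T_p = π/ω_d = 1.42 s.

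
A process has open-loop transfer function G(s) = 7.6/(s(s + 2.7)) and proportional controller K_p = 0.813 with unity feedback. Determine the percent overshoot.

13.1%

From 1 + K_pG(s) = 0: s² + 2.7s + 6.179 = 0 ⇒ ω_n = 2.486, ζ = 0.5431.
%OS = 100·exp(−πζ/√(1−ζ²)) = 100·exp(−π·0.5431/√0.705) = 13.1%.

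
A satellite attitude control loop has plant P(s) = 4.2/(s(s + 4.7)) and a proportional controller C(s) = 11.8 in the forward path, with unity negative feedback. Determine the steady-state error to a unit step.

The open loop C(s)P(s) has a pole at the origin (type 1), so the static position error constant is infinite and e_ss = 1/(1+∞) = 0.

0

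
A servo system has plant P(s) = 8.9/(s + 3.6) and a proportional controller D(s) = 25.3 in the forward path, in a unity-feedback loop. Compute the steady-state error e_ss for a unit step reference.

0.0157

The loop is type 0. Static position error constant K_pos = D(0)·P(0) = 25.3·2.472 = 62.55.
Steady-state error to a unit step: e_ss = 1/(1+K_pos) = 1/63.55 = 0.0157.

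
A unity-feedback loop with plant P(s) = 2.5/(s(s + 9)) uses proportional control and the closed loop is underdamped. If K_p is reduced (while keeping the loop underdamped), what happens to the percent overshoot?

ζ = 9/(2√(2.5K_p)) rises as K_p falls; higher damping means less overshoot.

decrease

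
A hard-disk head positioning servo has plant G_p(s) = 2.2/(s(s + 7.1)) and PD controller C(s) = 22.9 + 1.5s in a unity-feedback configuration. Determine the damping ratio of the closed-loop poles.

Forward path: (22.9 + 1.5s)·2.2/(s(s+7.1)). The closed-loop characteristic equation is s² + (7.1 + 2.2·1.5)s + 2.2·22.9 = 0.
That is s² + 10.4s + 50.38 = 0, so ω_n = 7.098 rad/s and ζ = 10.4/(2·7.098) = 0.7326.

ζ = 0.733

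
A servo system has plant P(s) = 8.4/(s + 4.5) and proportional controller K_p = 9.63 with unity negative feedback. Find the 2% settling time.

Closed-loop transfer function: T(s) = K_p·P(s)/(1 + K_p·P(s)) = 80.89/(s + 4.5 + 80.89) = 80.89/(s + 85.39).
Time constant τ = 1/85.39 = 0.01171 s, so the 2% settling time is about 4τ = 0.0468 s.

T_s ≈ 0.0468 s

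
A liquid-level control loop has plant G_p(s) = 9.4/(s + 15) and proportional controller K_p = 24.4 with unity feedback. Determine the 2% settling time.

Closed-loop transfer function: T(s) = K_p·G_p(s)/(1 + K_p·G_p(s)) = 229.4/(s + 15 + 229.4) = 229.4/(s + 244.4).
Time constant τ = 1/244.4 = 0.004092 s, so the 2% settling time is about 4τ = 0.0164 s.

T_s ≈ 0.0164 s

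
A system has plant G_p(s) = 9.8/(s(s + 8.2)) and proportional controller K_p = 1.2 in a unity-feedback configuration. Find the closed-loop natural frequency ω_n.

The closed-loop denominator is s(s+8.2) + 1.2·9.8 = s² + 8.2s + 11.76.
Matching s² + 2ζω_n s + ω_n²: ω_n = √11.76 = 3.429 rad/s and 2ζω_n = 8.2, so ζ = 8.2/(2·3.429) = 1.2.

ω_n = 3.43 rad/s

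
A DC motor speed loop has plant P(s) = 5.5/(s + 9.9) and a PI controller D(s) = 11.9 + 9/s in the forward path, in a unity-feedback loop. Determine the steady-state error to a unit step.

The open loop D(s)P(s) has a pole at the origin (type 1), so the static position error constant is infinite and e_ss = 1/(1+∞) = 0.

0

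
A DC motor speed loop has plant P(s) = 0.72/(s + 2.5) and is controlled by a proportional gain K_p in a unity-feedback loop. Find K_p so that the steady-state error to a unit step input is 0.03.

The loop is type 0, so e_ss(step) = 1/(1 + K_pos) with K_pos = K_p·P(0).
P(0) = 0.288. Require 1/(1 + K_p·0.288) = 0.03, so 1 + 0.288·K_p = 33.33.
K_p = (33.33 − 1)/0.288 = 112.

K_p = 112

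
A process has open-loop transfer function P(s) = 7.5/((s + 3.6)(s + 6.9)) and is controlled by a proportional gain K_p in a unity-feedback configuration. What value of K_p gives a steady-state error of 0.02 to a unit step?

Steady-state error for a unit step on this type-0 loop is 1/(1 + K_p·P(0)).
P(0) = 0.3019. Require 1/(1 + K_p·0.3019) = 0.02, so 1 + 0.3019·K_p = 50.
K_p = (50 − 1)/0.3019 = 162.

K_p = 162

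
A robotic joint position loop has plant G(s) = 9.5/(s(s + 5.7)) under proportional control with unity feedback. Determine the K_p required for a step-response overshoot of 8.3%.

From %OS = 100·exp(−πζ/√(1−ζ²)) = 8.3%, ζ = −ln(0.083)/√(π²+ln²(0.083)) = 0.621.
Characteristic equation s² + 5.7s + 9.5K_p = 0 gives ζ = 5.7/(2√(9.5K_p)).
Setting ζ = 0.621: √(9.5K_p) = 5.7/(2·0.621) = 4.59, so K_p = 21.06/9.5 = 2.22.

K_p = 2.22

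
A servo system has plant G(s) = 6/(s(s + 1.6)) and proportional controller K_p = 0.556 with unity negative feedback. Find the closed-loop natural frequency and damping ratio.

ω_n = 1.83 rad/s, ζ = 0.438

1 + K_p·G(s) = 0 gives s² + 1.6s + 3.336 = 0.
So ω_n² = 3.336 ⇒ ω_n = 1.826 rad/s, and ζ = 1.6/(2ω_n) = 0.438.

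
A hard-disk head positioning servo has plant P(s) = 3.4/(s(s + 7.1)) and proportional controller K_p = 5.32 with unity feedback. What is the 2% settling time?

From 1 + K_pP(s) = 0: s² + 7.1s + 18.09 = 0 ⇒ ω_n = 4.253, ζ = 0.8347.
2% settling time T_s ≈ 4/(ζω_n) = 4/3.55 = 1.13 s.

T_s ≈ 1.13 s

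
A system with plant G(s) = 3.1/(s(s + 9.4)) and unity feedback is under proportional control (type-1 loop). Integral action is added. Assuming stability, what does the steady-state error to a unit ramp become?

The integrator raises the loop to type 2, so K_v → ∞ and e_ss to a ramp is zero.

0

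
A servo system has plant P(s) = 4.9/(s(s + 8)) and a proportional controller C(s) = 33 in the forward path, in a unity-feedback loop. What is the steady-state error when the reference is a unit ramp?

The loop has one pole at the origin (type 1). Velocity error constant K_v = lim_{s→0} s·C(s)P(s) = 33·4.9/8 = 20.21.
Steady-state error to a unit ramp: e_ss = 1/K_v = 0.0495.

0.0495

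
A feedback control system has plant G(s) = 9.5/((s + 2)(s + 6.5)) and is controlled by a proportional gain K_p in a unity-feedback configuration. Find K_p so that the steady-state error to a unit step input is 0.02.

K_p = 67.1

For a type-0 loop with proportional control, e_ss = 1/(1 + K_p·G(0)).
G(0) = 0.7308. Require 1/(1 + K_p·0.7308) = 0.02, so 1 + 0.7308·K_p = 50.
K_p = (50 − 1)/0.7308 = 67.1.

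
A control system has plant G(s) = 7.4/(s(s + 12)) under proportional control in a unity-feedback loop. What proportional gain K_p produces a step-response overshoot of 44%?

From %OS = 100·exp(−πζ/√(1−ζ²)) = 44%, ζ = −ln(0.44)/√(π²+ln²(0.44)) = 0.2528.
Characteristic equation s² + 12s + 7.4K_p = 0 gives ζ = 12/(2√(7.4K_p)).
Setting ζ = 0.2528: √(7.4K_p) = 12/(2·0.2528) = 23.73, so K_p = 563.2/7.4 = 76.1.

K_p = 76.1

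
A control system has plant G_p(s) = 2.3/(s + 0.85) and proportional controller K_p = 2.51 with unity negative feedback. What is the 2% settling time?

Closed-loop transfer function: T(s) = K_p·G_p(s)/(1 + K_p·G_p(s)) = 5.773/(s + 0.85 + 5.773) = 5.773/(s + 6.623).
Time constant τ = 1/6.623 = 0.151 s, so the 2% settling time is about 4τ = 0.604 s.

T_s ≈ 0.604 s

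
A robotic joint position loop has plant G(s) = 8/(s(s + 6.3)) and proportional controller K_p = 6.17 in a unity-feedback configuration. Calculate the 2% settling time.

Closed-loop characteristic equation: s² + 6.3s + 49.36 = 0, so ω_n = 7.026 rad/s and ζ = 6.3/(2·7.026) = 0.4484.
2% settling time T_s ≈ 4/(ζω_n) = 4/3.15 = 1.27 s.

T_s ≈ 1.27 s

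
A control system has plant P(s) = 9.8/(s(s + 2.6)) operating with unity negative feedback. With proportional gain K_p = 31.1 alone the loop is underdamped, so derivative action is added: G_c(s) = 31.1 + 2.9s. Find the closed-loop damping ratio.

ζ = 0.888

Forward path: (31.1 + 2.9s)·9.8/(s(s+2.6)). The closed-loop characteristic equation is s² + (2.6 + 9.8·2.9)s + 9.8·31.1 = 0.
That is s² + 31.02s + 304.8 = 0, so ω_n = 17.46 rad/s and ζ = 31.02/(2·17.46) = 0.8884.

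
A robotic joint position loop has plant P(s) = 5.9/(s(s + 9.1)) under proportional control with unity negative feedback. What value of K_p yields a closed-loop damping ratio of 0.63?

Closed-loop characteristic equation: s² + 9.1s + K_p·5.9 = 0.
So ω_n = √(5.9K_p) and 2ζω_n = 9.1, giving ζ = 9.1/(2√(5.9K_p)).
Setting ζ = 0.63: √(5.9K_p) = 9.1/(2·0.63) = 7.222, so K_p = 52.16/5.9 = 8.84.

K_p = 8.84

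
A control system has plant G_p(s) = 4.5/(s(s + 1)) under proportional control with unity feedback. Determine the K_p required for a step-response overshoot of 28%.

From %OS = 100·exp(−πζ/√(1−ζ²)) = 28%, ζ = −ln(0.28)/√(π²+ln²(0.28)) = 0.3755.
Characteristic equation s² + 1s + 4.5K_p = 0 gives ζ = 1/(2√(4.5K_p)).
Setting ζ = 0.3755: √(4.5K_p) = 1/(2·0.3755) = 1.331, so K_p = 1.773/4.5 = 0.394.

K_p = 0.394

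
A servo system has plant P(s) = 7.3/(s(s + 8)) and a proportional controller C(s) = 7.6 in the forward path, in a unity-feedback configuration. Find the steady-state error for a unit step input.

0

The open loop C(s)P(s) has a pole at the origin (type 1), so the static position error constant is infinite and e_ss = 1/(1+∞) = 0.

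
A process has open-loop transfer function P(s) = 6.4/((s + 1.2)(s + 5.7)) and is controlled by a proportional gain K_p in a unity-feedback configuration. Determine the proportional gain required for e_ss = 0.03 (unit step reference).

Steady-state error for a unit step on this type-0 loop is 1/(1 + K_p·P(0)).
P(0) = 0.9357. Require 1/(1 + K_p·0.9357) = 0.03, so 1 + 0.9357·K_p = 33.33.
K_p = (33.33 − 1)/0.9357 = 34.6.

K_p = 34.6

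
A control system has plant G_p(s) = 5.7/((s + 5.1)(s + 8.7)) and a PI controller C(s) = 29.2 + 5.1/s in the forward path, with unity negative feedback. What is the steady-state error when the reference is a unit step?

The open loop C(s)G_p(s) has a pole at the origin (type 1), so the static position error constant is infinite and e_ss = 1/(1+∞) = 0.

0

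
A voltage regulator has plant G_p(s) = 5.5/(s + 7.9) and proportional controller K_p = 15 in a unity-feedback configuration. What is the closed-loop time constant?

Closed-loop transfer function: T(s) = K_p·G_p(s)/(1 + K_p·G_p(s)) = 82.5/(s + 7.9 + 82.5) = 82.5/(s + 90.4).
Time constant τ = 1/90.4 = 0.0111 s.

τ = 0.0111 s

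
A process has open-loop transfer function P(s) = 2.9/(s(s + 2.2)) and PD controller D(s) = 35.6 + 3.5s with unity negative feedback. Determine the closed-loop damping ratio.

ζ = 0.608

Forward path: (35.6 + 3.5s)·2.9/(s(s+2.2)). The closed-loop characteristic equation is s² + (2.2 + 2.9·3.5)s + 2.9·35.6 = 0.
That is s² + 12.35s + 103.2 = 0, so ω_n = 10.16 rad/s and ζ = 12.35/(2·10.16) = 0.6077.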